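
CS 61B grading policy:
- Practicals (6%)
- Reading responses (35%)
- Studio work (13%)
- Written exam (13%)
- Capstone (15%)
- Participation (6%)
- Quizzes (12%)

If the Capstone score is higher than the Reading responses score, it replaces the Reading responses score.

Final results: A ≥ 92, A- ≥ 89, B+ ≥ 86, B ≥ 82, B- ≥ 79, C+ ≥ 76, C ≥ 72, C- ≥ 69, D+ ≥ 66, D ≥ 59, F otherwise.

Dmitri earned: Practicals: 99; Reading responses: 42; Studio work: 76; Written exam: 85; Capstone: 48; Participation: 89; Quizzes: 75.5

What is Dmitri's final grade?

Capstone (48) > Reading responses (42), so Reading responses counts as 48.
Weighted total:
  Practicals 99 × 0.06 = 5.94
  Reading responses 48 × 0.35 = 16.8
  Studio work 76 × 0.13 = 9.88
  Written exam 85 × 0.13 = 11.05
  Capstone 48 × 0.15 = 7.2
  Participation 89 × 0.06 = 5.34
  Quizzes 75.5 × 0.12 = 9.06
Sum = 65.27
65.27 is ≥ 59 and < 66 → D

D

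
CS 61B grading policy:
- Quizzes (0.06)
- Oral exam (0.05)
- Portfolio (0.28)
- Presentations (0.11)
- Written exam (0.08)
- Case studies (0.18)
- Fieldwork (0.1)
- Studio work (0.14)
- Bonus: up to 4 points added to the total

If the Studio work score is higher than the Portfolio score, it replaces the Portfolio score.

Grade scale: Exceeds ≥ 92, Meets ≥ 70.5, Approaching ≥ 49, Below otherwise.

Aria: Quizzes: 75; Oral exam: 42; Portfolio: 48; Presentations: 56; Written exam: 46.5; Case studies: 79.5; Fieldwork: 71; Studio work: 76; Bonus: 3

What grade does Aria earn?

Studio work (76) > Portfolio (48), so Portfolio counts as 76.
Weighted total:
  Quizzes 75 × 0.06 = 4.5
  Oral exam 42 × 0.05 = 2.1
  Portfolio 76 × 0.28 = 21.28
  Presentations 56 × 0.11 = 6.16
  Written exam 46.5 × 0.08 = 3.72
  Case studies 79.5 × 0.18 = 14.31
  Fieldwork 71 × 0.1 = 7.1
  Studio work 76 × 0.14 = 10.64
Sum = 69.81
Bonus: 69.81 + 3 = 72.81
72.81 is ≥ 70.5 and < 92 → Meets

Meets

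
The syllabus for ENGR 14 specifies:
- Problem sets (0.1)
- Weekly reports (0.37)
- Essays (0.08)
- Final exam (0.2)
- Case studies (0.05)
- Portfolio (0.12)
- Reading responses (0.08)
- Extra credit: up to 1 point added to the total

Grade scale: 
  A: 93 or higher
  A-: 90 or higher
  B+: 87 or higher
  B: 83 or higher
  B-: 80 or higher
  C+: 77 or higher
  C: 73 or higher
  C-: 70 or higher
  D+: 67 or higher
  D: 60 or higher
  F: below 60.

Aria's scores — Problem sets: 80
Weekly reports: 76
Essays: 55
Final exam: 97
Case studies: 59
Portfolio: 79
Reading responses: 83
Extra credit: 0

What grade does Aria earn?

Weighted total:
  Problem sets 80 × 0.1 = 8
  Weekly reports 76 × 0.37 = 28.12
  Essays 55 × 0.08 = 4.4
  Final exam 97 × 0.2 = 19.4
  Case studies 59 × 0.05 = 2.95
  Portfolio 79 × 0.12 = 9.48
  Reading responses 83 × 0.08 = 6.64
Sum = 78.99
Extra credit: 78.99 + 0 = 78.99
78.99 is ≥ 77 and < 80 → C+

C+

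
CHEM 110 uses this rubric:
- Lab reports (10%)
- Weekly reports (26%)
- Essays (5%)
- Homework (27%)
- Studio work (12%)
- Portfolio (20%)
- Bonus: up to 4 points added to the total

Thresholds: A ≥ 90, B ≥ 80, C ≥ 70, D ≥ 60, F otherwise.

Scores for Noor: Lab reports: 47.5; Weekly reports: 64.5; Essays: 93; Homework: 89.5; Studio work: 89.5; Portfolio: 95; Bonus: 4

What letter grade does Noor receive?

B

Weighted total:
  Lab reports 47.5 × 0.1 = 4.75
  Weekly reports 64.5 × 0.26 = 16.77
  Essays 93 × 0.05 = 4.65
  Homework 89.5 × 0.27 = 24.165
  Studio work 89.5 × 0.12 = 10.74
  Portfolio 95 × 0.2 = 19
Sum = 80.075
Bonus: 80.075 + 4 = 84.075
84.075 is ≥ 80 and < 90 → B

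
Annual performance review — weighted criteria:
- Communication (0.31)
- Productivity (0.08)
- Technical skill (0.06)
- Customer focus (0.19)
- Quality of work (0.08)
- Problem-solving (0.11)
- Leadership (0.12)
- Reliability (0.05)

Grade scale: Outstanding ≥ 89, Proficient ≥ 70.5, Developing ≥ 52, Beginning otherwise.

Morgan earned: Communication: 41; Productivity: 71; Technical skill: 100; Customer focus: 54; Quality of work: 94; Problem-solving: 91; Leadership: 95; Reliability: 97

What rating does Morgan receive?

Developing

Weighted total:
  Communication 41 × 0.31 = 12.71
  Productivity 71 × 0.08 = 5.68
  Technical skill 100 × 0.06 = 6
  Customer focus 54 × 0.19 = 10.26
  Quality of work 94 × 0.08 = 7.52
  Problem-solving 91 × 0.11 = 10.01
  Leadership 95 × 0.12 = 11.4
  Reliability 97 × 0.05 = 4.85
Sum = 68.43
68.43 is ≥ 52 and < 70.5 → Developing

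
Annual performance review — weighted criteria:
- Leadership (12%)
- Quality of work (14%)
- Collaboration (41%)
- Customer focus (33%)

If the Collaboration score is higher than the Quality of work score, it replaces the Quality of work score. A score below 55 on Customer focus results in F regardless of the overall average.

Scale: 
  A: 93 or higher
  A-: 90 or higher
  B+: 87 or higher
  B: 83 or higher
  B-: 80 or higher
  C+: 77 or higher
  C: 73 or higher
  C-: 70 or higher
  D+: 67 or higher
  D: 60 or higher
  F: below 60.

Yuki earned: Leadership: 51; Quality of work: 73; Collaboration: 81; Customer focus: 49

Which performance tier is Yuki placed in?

Collaboration (81) > Quality of work (73), so Quality of work counts as 81.
Customer focus score 49 < 55: minimum not met.
Weighted total:
  Leadership 51 × 0.12 = 6.12
  Quality of work 81 × 0.14 = 11.34
  Collaboration 81 × 0.41 = 33.21
  Customer focus 49 × 0.33 = 16.17
Sum = 66.84
Because the Customer focus minimum was not met, the result is F.

F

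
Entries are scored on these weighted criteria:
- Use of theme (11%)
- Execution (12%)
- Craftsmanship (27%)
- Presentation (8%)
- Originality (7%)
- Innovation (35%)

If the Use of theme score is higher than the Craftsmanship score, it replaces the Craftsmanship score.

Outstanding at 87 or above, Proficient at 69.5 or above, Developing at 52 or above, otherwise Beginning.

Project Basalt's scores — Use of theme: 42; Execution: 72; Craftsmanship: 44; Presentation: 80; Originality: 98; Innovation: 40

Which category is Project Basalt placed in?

Use of theme (42) ≤ Craftsmanship (44), so Craftsmanship stays at 44.
Weighted total:
  Use of theme 42 × 0.11 = 4.62
  Execution 72 × 0.12 = 8.64
  Craftsmanship 44 × 0.27 = 11.88
  Presentation 80 × 0.08 = 6.4
  Originality 98 × 0.07 = 6.86
  Innovation 40 × 0.35 = 14
Sum = 52.4
52.4 is ≥ 52 and < 69.5 → Developing

Developing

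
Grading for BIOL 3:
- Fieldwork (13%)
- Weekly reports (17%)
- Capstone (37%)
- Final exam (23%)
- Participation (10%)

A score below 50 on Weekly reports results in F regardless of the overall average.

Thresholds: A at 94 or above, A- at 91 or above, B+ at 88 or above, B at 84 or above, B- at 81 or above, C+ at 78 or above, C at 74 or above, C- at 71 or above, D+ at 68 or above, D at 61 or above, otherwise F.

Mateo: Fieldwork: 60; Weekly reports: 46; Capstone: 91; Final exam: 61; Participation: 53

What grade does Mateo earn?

Weekly reports score 46 < 50: minimum not met.
Weighted total:
  Fieldwork 60 × 0.13 = 7.8
  Weekly reports 46 × 0.17 = 7.82
  Capstone 91 × 0.37 = 33.67
  Final exam 61 × 0.23 = 14.03
  Participation 53 × 0.1 = 5.3
Sum = 68.62
Because the Weekly reports minimum was not met, the result is F.

F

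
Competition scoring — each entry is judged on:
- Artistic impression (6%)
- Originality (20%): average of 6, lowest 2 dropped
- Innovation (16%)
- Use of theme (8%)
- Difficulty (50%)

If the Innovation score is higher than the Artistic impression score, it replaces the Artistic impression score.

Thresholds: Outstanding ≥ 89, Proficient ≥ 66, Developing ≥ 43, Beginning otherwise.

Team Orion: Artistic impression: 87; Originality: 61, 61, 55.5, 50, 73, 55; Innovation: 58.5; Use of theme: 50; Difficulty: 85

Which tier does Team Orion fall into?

Proficient

Originality: drop 50, 55 → average of remaining 4 = 250.5/4 = 62.625
Innovation (58.5) ≤ Artistic impression (87), so Artistic impression stays at 87.
Weighted total:
  Artistic impression 87 × 0.06 = 5.22
  Originality 62.625 × 0.2 = 12.525
  Innovation 58.5 × 0.16 = 9.36
  Use of theme 50 × 0.08 = 4
  Difficulty 85 × 0.5 = 42.5
Sum = 73.605
73.605 is ≥ 66 and < 89 → Proficient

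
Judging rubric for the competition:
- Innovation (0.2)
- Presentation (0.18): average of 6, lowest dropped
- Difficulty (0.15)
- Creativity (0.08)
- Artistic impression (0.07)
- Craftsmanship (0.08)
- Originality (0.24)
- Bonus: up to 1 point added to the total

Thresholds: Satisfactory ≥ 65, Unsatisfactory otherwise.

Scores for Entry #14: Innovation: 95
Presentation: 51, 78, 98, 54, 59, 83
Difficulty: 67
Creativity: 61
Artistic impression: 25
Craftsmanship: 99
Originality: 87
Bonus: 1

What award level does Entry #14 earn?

Presentation: drop 51 → average of remaining 5 = 372/5 = 74.4
Weighted total:
  Innovation 95 × 0.2 = 19
  Presentation 74.4 × 0.18 = 13.392
  Difficulty 67 × 0.15 = 10.05
  Creativity 61 × 0.08 = 4.88
  Artistic impression 25 × 0.07 = 1.75
  Craftsmanship 99 × 0.08 = 7.92
  Originality 87 × 0.24 = 20.88
Sum = 77.872
Bonus: 77.872 + 1 = 78.872
78.872 ≥ 65 → Satisfactory

Satisfactory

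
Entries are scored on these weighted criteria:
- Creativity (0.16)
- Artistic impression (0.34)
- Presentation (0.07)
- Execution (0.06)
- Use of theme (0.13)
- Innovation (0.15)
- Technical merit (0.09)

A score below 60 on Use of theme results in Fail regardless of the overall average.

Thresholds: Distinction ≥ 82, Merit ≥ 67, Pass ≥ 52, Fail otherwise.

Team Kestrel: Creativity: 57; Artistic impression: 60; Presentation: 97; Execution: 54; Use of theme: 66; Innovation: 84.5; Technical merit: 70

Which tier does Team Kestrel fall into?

Merit

Use of theme score 66 ≥ 60: minimum met.
Weighted total:
  Creativity 57 × 0.16 = 9.12
  Artistic impression 60 × 0.34 = 20.4
  Presentation 97 × 0.07 = 6.79
  Execution 54 × 0.06 = 3.24
  Use of theme 66 × 0.13 = 8.58
  Innovation 84.5 × 0.15 = 12.675
  Technical merit 70 × 0.09 = 6.3
Sum = 67.105
67.105 is ≥ 67 and < 82 → Merit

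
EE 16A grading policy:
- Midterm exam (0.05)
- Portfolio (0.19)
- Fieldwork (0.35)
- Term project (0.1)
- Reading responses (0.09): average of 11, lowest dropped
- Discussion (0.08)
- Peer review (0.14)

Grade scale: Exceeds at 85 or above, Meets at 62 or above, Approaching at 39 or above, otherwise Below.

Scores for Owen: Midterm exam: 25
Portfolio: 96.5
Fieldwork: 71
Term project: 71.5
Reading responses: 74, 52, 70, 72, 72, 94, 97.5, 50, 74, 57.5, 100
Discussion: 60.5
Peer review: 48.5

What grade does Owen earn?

Meets

Reading responses: drop 50 → average of remaining 10 = 763/10 = 76.3
Weighted total:
  Midterm exam 25 × 0.05 = 1.25
  Portfolio 96.5 × 0.19 = 18.335
  Fieldwork 71 × 0.35 = 24.85
  Term project 71.5 × 0.1 = 7.15
  Reading responses 76.3 × 0.09 = 6.867
  Discussion 60.5 × 0.08 = 4.84
  Peer review 48.5 × 0.14 = 6.79
Sum = 70.082
70.082 is ≥ 62 and < 85 → Meets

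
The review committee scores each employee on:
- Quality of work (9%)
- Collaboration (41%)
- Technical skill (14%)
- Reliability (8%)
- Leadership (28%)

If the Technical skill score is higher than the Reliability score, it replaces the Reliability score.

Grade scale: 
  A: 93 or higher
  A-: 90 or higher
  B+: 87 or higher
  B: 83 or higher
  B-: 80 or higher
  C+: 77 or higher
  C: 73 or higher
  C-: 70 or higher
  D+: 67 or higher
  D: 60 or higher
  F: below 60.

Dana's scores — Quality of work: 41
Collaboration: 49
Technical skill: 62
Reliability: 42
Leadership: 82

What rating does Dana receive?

D

Technical skill (62) > Reliability (42), so Reliability counts as 62.
Weighted total:
  Quality of work 41 × 0.09 = 3.69
  Collaboration 49 × 0.41 = 20.09
  Technical skill 62 × 0.14 = 8.68
  Reliability 62 × 0.08 = 4.96
  Leadership 82 × 0.28 = 22.96
Sum = 60.38
60.38 is ≥ 60 and < 67 → D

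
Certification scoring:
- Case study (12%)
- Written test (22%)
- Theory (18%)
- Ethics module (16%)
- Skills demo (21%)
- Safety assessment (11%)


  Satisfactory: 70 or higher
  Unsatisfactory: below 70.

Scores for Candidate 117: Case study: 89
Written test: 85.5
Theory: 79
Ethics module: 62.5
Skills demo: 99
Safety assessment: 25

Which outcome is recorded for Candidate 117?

Satisfactory

Weighted total:
  Case study 89 × 0.12 = 10.68
  Written test 85.5 × 0.22 = 18.81
  Theory 79 × 0.18 = 14.22
  Ethics module 62.5 × 0.16 = 10
  Skills demo 99 × 0.21 = 20.79
  Safety assessment 25 × 0.11 = 2.75
Sum = 77.25
77.25 ≥ 70 → Satisfactory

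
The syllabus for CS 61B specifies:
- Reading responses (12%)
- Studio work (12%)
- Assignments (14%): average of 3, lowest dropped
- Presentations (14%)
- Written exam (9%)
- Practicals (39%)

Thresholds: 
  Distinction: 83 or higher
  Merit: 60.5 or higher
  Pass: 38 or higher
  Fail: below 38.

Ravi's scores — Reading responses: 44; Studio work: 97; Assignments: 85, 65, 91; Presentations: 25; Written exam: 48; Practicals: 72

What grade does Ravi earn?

Merit

Assignments: drop 65 → average of remaining 2 = 176/2 = 88
Weighted total:
  Reading responses 44 × 0.12 = 5.28
  Studio work 97 × 0.12 = 11.64
  Assignments 88 × 0.14 = 12.32
  Presentations 25 × 0.14 = 3.5
  Written exam 48 × 0.09 = 4.32
  Practicals 72 × 0.39 = 28.08
Sum = 65.14
65.14 is ≥ 60.5 and < 83 → Merit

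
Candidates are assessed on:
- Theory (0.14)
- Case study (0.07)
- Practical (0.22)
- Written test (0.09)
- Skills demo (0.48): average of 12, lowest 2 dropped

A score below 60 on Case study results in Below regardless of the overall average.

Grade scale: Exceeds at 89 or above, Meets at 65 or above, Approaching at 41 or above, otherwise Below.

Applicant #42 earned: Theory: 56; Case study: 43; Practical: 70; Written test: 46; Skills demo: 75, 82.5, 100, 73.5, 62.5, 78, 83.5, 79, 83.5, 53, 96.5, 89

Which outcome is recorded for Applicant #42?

Skills demo: drop 53, 62.5 → average of remaining 10 = 840.5/10 = 84.05
Case study score 43 < 60: minimum not met.
Weighted total:
  Theory 56 × 0.14 = 7.84
  Case study 43 × 0.07 = 3.01
  Practical 70 × 0.22 = 15.4
  Written test 46 × 0.09 = 4.14
  Skills demo 84.05 × 0.48 = 40.344
Sum = 70.734
Because the Case study minimum was not met, the result is Below.

Below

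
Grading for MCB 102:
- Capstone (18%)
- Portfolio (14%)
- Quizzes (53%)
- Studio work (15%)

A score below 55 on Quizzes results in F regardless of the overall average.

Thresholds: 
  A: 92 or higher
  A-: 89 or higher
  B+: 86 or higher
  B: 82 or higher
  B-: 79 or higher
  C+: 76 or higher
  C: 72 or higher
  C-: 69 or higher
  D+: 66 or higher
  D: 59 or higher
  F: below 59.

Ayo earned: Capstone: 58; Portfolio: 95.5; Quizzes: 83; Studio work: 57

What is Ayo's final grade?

Quizzes score 83 ≥ 55: minimum met.
Weighted total:
  Capstone 58 × 0.18 = 10.44
  Portfolio 95.5 × 0.14 = 13.37
  Quizzes 83 × 0.53 = 43.99
  Studio work 57 × 0.15 = 8.55
Sum = 76.35
76.35 is ≥ 76 and < 79 → C+

C+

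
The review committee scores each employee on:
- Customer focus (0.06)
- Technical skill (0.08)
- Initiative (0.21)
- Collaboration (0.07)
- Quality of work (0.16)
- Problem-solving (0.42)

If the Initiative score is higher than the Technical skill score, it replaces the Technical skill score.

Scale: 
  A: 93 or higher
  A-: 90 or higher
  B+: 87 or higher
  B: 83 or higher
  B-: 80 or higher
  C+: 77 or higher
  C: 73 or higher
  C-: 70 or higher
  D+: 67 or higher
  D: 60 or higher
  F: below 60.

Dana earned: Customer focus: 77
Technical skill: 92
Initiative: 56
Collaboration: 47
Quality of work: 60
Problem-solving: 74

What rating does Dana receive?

Initiative (56) ≤ Technical skill (92), so Technical skill stays at 92.
Weighted total:
  Customer focus 77 × 0.06 = 4.62
  Technical skill 92 × 0.08 = 7.36
  Initiative 56 × 0.21 = 11.76
  Collaboration 47 × 0.07 = 3.29
  Quality of work 60 × 0.16 = 9.6
  Problem-solving 74 × 0.42 = 31.08
Sum = 67.71
67.71 is ≥ 67 and < 70 → D+

D+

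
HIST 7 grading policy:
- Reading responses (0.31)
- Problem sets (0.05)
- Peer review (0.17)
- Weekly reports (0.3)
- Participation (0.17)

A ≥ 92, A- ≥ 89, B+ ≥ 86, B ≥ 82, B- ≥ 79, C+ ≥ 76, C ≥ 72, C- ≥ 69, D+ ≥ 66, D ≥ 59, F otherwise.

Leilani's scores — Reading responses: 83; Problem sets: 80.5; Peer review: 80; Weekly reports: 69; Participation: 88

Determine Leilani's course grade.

Weighted total:
  Reading responses 83 × 0.31 = 25.73
  Problem sets 80.5 × 0.05 = 4.025
  Peer review 80 × 0.17 = 13.6
  Weekly reports 69 × 0.3 = 20.7
  Participation 88 × 0.17 = 14.96
Sum = 79.015
79.015 is ≥ 79 and < 82 → B-

B-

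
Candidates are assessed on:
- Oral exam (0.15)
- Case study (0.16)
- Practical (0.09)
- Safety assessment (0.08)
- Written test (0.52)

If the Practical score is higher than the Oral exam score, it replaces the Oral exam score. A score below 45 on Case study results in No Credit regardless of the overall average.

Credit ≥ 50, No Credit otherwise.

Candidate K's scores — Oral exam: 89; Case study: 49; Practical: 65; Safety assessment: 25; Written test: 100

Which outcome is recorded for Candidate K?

Credit

Practical (65) ≤ Oral exam (89), so Oral exam stays at 89.
Case study score 49 ≥ 45: minimum met.
Weighted total:
  Oral exam 89 × 0.15 = 13.35
  Case study 49 × 0.16 = 7.84
  Practical 65 × 0.09 = 5.85
  Safety assessment 25 × 0.08 = 2
  Written test 100 × 0.52 = 52
Sum = 81.04
81.04 ≥ 50 → Credit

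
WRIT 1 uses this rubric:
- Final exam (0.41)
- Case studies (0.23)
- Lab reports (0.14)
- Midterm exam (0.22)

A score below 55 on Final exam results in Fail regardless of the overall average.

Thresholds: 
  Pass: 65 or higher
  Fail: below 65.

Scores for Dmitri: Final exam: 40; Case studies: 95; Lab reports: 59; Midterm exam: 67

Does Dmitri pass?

Fail

Final exam score 40 < 55: minimum not met.
Weighted total:
  Final exam 40 × 0.41 = 16.4
  Case studies 95 × 0.23 = 21.85
  Lab reports 59 × 0.14 = 8.26
  Midterm exam 67 × 0.22 = 14.74
Sum = 61.25
Because the Final exam minimum was not met, the result is Fail.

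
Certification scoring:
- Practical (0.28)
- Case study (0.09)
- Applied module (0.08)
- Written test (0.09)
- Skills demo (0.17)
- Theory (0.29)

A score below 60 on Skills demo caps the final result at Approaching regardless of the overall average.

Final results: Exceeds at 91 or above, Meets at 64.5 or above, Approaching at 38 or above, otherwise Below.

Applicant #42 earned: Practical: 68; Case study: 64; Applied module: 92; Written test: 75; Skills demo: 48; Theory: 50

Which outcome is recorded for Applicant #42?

Skills demo score 48 < 60: minimum not met.
Weighted total:
  Practical 68 × 0.28 = 19.04
  Case study 64 × 0.09 = 5.76
  Applied module 92 × 0.08 = 7.36
  Written test 75 × 0.09 = 6.75
  Skills demo 48 × 0.17 = 8.16
  Theory 50 × 0.29 = 14.5
Sum = 61.57
61.57 would be Approaching; cap at Approaching applies → Approaching.

Approaching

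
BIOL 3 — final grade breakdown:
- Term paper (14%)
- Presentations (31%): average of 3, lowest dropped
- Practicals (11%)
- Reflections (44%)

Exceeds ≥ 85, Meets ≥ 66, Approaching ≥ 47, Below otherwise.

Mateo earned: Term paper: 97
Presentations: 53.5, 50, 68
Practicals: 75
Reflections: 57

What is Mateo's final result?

Presentations: drop 50 → average of remaining 2 = 121.5/2 = 60.75
Weighted total:
  Term paper 97 × 0.14 = 13.58
  Presentations 60.75 × 0.31 = 18.8325
  Practicals 75 × 0.11 = 8.25
  Reflections 57 × 0.44 = 25.08
Sum = 65.7425
65.7425 is ≥ 47 and < 66 → Approaching

Approaching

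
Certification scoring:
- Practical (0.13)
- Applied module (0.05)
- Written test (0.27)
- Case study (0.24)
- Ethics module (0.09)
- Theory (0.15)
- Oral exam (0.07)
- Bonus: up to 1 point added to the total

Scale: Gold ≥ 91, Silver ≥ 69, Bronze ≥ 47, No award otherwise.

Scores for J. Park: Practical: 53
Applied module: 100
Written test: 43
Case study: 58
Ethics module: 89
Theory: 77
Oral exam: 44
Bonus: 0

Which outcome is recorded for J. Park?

Weighted total:
  Practical 53 × 0.13 = 6.89
  Applied module 100 × 0.05 = 5
  Written test 43 × 0.27 = 11.61
  Case study 58 × 0.24 = 13.92
  Ethics module 89 × 0.09 = 8.01
  Theory 77 × 0.15 = 11.55
  Oral exam 44 × 0.07 = 3.08
Sum = 60.06
Bonus: 60.06 + 0 = 60.06
60.06 is ≥ 47 and < 69 → Bronze

Bronze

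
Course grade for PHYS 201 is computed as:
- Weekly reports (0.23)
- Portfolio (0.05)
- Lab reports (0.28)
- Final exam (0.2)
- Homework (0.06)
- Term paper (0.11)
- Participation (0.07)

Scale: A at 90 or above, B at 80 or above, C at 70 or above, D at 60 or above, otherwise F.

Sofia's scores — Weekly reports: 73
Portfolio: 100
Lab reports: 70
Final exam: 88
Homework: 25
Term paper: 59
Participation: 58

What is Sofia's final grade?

Weighted total:
  Weekly reports 73 × 0.23 = 16.79
  Portfolio 100 × 0.05 = 5
  Lab reports 70 × 0.28 = 19.6
  Final exam 88 × 0.2 = 17.6
  Homework 25 × 0.06 = 1.5
  Term paper 59 × 0.11 = 6.49
  Participation 58 × 0.07 = 4.06
Sum = 71.04
71.04 is ≥ 70 and < 80 → C

C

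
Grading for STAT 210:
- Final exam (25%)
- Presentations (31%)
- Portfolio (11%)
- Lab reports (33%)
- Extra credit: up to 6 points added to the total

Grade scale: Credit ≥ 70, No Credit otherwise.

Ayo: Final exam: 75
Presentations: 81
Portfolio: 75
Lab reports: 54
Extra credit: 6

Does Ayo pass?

Credit

Weighted total:
  Final exam 75 × 0.25 = 18.75
  Presentations 81 × 0.31 = 25.11
  Portfolio 75 × 0.11 = 8.25
  Lab reports 54 × 0.33 = 17.82
Sum = 69.93
Extra credit: 69.93 + 6 = 75.93
75.93 ≥ 70 → Credit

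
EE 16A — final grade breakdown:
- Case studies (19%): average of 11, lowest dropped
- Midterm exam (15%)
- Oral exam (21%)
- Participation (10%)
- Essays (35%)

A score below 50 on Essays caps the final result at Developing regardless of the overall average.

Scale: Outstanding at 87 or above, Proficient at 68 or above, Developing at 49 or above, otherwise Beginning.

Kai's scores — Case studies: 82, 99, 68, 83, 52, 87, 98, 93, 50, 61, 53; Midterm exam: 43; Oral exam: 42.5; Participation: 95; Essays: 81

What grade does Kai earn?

Developing

Case studies: drop 50 → average of remaining 10 = 776/10 = 77.6
Essays score 81 ≥ 50: minimum met.
Weighted total:
  Case studies 77.6 × 0.19 = 14.744
  Midterm exam 43 × 0.15 = 6.45
  Oral exam 42.5 × 0.21 = 8.925
  Participation 95 × 0.1 = 9.5
  Essays 81 × 0.35 = 28.35
Sum = 67.969
67.969 is ≥ 49 and < 68 → Developing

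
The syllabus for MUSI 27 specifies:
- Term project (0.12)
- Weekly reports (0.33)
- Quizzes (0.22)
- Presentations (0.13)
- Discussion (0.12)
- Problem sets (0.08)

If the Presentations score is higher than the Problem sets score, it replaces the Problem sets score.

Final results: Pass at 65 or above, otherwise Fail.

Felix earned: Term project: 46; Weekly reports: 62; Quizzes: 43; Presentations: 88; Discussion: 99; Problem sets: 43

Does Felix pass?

Pass

Presentations (88) > Problem sets (43), so Problem sets counts as 88.
Weighted total:
  Term project 46 × 0.12 = 5.52
  Weekly reports 62 × 0.33 = 20.46
  Quizzes 43 × 0.22 = 9.46
  Presentations 88 × 0.13 = 11.44
  Discussion 99 × 0.12 = 11.88
  Problem sets 88 × 0.08 = 7.04
Sum = 65.8
65.8 ≥ 65 → Pass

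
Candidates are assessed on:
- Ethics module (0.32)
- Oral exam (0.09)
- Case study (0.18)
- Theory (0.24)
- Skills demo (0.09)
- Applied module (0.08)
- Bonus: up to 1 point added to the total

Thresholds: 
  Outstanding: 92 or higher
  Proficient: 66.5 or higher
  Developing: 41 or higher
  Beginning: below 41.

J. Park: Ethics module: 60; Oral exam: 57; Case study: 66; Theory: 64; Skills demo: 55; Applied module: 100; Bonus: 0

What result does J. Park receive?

Weighted total:
  Ethics module 60 × 0.32 = 19.2
  Oral exam 57 × 0.09 = 5.13
  Case study 66 × 0.18 = 11.88
  Theory 64 × 0.24 = 15.36
  Skills demo 55 × 0.09 = 4.95
  Applied module 100 × 0.08 = 8
Sum = 64.52
Bonus: 64.52 + 0 = 64.52
64.52 is ≥ 41 and < 66.5 → Developing

Developing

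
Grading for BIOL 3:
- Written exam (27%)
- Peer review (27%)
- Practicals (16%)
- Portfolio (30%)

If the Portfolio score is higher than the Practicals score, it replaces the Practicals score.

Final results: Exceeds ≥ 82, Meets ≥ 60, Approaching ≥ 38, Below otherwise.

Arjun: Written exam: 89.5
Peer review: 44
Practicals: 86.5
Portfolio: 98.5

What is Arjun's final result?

Meets

Portfolio (98.5) > Practicals (86.5), so Practicals counts as 98.5.
Weighted total:
  Written exam 89.5 × 0.27 = 24.165
  Peer review 44 × 0.27 = 11.88
  Practicals 98.5 × 0.16 = 15.76
  Portfolio 98.5 × 0.3 = 29.55
Sum = 81.355
81.355 is ≥ 60 and < 82 → Meets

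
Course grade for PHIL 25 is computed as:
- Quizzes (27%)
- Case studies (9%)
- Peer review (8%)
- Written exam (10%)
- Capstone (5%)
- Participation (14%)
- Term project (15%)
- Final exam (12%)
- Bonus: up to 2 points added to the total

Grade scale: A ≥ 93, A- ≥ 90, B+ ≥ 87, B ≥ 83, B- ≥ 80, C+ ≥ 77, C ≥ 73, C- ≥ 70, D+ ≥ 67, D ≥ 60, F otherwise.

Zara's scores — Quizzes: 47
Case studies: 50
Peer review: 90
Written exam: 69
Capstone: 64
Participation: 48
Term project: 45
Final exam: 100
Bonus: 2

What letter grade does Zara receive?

D

Weighted total:
  Quizzes 47 × 0.27 = 12.69
  Case studies 50 × 0.09 = 4.5
  Peer review 90 × 0.08 = 7.2
  Written exam 69 × 0.1 = 6.9
  Capstone 64 × 0.05 = 3.2
  Participation 48 × 0.14 = 6.72
  Term project 45 × 0.15 = 6.75
  Final exam 100 × 0.12 = 12
Sum = 59.96
Bonus: 59.96 + 2 = 61.96
61.96 is ≥ 60 and < 67 → D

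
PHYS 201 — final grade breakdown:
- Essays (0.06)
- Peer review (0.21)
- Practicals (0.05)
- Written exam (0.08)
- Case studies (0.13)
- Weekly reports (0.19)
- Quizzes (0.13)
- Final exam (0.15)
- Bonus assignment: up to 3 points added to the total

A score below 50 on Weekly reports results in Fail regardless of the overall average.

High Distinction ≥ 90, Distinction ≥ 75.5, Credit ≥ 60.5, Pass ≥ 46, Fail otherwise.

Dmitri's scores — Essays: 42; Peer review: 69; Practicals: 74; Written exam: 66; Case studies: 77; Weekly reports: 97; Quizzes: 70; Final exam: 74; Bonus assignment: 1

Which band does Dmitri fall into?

Weekly reports score 97 ≥ 50: minimum met.
Weighted total:
  Essays 42 × 0.06 = 2.52
  Peer review 69 × 0.21 = 14.49
  Practicals 74 × 0.05 = 3.7
  Written exam 66 × 0.08 = 5.28
  Case studies 77 × 0.13 = 10.01
  Weekly reports 97 × 0.19 = 18.43
  Quizzes 70 × 0.13 = 9.1
  Final exam 74 × 0.15 = 11.1
Sum = 74.63
Bonus assignment: 74.63 + 1 = 75.63
75.63 is ≥ 75.5 and < 90 → Distinction

Distinction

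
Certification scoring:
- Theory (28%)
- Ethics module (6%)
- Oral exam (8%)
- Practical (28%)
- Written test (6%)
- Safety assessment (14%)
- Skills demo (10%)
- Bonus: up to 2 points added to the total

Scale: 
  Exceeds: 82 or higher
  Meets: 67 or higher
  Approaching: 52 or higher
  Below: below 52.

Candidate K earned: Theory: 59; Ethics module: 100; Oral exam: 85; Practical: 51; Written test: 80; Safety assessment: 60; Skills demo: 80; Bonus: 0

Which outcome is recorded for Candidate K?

Weighted total:
  Theory 59 × 0.28 = 16.52
  Ethics module 100 × 0.06 = 6
  Oral exam 85 × 0.08 = 6.8
  Practical 51 × 0.28 = 14.28
  Written test 80 × 0.06 = 4.8
  Safety assessment 60 × 0.14 = 8.4
  Skills demo 80 × 0.1 = 8
Sum = 64.8
Bonus: 64.8 + 0 = 64.8
64.8 is ≥ 52 and < 67 → Approaching

Approaching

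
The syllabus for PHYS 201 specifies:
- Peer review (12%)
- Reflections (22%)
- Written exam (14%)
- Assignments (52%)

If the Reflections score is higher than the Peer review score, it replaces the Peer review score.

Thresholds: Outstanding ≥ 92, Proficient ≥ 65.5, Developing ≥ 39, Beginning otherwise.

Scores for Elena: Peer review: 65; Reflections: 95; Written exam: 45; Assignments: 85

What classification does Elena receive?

Reflections (95) > Peer review (65), so Peer review counts as 95.
Weighted total:
  Peer review 95 × 0.12 = 11.4
  Reflections 95 × 0.22 = 20.9
  Written exam 45 × 0.14 = 6.3
  Assignments 85 × 0.52 = 44.2
Sum = 82.8
82.8 is ≥ 65.5 and < 92 → Proficient

Proficient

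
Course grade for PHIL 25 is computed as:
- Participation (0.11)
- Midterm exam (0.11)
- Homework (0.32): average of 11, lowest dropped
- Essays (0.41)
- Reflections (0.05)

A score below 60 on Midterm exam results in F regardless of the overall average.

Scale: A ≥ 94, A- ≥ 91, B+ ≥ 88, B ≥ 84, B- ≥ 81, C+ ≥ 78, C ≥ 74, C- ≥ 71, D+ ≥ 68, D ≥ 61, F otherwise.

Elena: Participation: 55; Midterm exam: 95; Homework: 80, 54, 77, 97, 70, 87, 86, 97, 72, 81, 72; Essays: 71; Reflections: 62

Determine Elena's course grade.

Homework: drop 54 → average of remaining 10 = 819/10 = 81.9
Midterm exam score 95 ≥ 60: minimum met.
Weighted total:
  Participation 55 × 0.11 = 6.05
  Midterm exam 95 × 0.11 = 10.45
  Homework 81.9 × 0.32 = 26.208
  Essays 71 × 0.41 = 29.11
  Reflections 62 × 0.05 = 3.1
Sum = 74.918
74.918 is ≥ 74 and < 78 → C

C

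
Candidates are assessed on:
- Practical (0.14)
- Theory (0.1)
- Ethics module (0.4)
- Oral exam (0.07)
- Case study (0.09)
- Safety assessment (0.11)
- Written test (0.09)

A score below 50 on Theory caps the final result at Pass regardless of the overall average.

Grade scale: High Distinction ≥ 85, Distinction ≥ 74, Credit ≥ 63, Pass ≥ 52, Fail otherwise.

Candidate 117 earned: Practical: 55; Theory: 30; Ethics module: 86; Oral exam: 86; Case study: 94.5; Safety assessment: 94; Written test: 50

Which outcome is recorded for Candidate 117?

Theory score 30 < 50: minimum not met.
Weighted total:
  Practical 55 × 0.14 = 7.7
  Theory 30 × 0.1 = 3
  Ethics module 86 × 0.4 = 34.4
  Oral exam 86 × 0.07 = 6.02
  Case study 94.5 × 0.09 = 8.505
  Safety assessment 94 × 0.11 = 10.34
  Written test 50 × 0.09 = 4.5
Sum = 74.465
74.465 would be Distinction; cap at Pass applies → Pass.

Pass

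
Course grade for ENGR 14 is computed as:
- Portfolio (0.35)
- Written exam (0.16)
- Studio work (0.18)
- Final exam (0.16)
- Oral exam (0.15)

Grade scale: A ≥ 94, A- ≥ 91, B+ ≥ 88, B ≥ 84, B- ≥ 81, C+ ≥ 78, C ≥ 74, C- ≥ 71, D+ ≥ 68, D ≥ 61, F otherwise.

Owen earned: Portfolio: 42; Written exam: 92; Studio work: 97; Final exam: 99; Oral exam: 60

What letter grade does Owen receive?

Weighted total:
  Portfolio 42 × 0.35 = 14.7
  Written exam 92 × 0.16 = 14.72
  Studio work 97 × 0.18 = 17.46
  Final exam 99 × 0.16 = 15.84
  Oral exam 60 × 0.15 = 9
Sum = 71.72
71.72 is ≥ 71 and < 74 → C-

C-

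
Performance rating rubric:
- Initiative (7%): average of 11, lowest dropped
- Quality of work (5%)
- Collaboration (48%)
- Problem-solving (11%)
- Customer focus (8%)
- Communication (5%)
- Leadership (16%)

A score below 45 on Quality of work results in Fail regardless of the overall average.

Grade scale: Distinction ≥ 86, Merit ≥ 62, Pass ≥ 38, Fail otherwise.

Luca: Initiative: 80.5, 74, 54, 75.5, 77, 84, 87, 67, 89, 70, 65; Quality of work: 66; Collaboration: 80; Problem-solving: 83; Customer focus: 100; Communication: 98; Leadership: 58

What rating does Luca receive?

Initiative: drop 54 → average of remaining 10 = 769/10 = 76.9
Quality of work score 66 ≥ 45: minimum met.
Weighted total:
  Initiative 76.9 × 0.07 = 5.383
  Quality of work 66 × 0.05 = 3.3
  Collaboration 80 × 0.48 = 38.4
  Problem-solving 83 × 0.11 = 9.13
  Customer focus 100 × 0.08 = 8
  Communication 98 × 0.05 = 4.9
  Leadership 58 × 0.16 = 9.28
Sum = 78.393
78.393 is ≥ 62 and < 86 → Merit

Merit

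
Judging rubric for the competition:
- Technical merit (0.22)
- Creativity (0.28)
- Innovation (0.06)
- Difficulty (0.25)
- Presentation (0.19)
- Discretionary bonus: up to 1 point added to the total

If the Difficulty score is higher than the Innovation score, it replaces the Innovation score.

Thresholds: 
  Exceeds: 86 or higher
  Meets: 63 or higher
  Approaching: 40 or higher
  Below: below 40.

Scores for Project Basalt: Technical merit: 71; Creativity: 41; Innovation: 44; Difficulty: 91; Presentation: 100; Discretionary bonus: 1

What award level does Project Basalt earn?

Meets

Difficulty (91) > Innovation (44), so Innovation counts as 91.
Weighted total:
  Technical merit 71 × 0.22 = 15.62
  Creativity 41 × 0.28 = 11.48
  Innovation 91 × 0.06 = 5.46
  Difficulty 91 × 0.25 = 22.75
  Presentation 100 × 0.19 = 19
Sum = 74.31
Discretionary bonus: 74.31 + 1 = 75.31
75.31 is ≥ 63 and < 86 → Meets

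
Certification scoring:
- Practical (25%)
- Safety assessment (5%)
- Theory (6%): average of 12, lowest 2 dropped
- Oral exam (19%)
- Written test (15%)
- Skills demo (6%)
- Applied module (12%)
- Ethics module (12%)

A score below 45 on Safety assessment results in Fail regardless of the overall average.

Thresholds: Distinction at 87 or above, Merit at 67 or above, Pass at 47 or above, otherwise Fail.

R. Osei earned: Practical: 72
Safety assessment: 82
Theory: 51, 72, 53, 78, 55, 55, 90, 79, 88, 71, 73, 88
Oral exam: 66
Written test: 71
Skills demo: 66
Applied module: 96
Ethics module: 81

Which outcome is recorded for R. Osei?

Merit

Theory: drop 51, 53 → average of remaining 10 = 749/10 = 74.9
Safety assessment score 82 ≥ 45: minimum met.
Weighted total:
  Practical 72 × 0.25 = 18
  Safety assessment 82 × 0.05 = 4.1
  Theory 74.9 × 0.06 = 4.494
  Oral exam 66 × 0.19 = 12.54
  Written test 71 × 0.15 = 10.65
  Skills demo 66 × 0.06 = 3.96
  Applied module 96 × 0.12 = 11.52
  Ethics module 81 × 0.12 = 9.72
Sum = 74.984
74.984 is ≥ 67 and < 87 → Merit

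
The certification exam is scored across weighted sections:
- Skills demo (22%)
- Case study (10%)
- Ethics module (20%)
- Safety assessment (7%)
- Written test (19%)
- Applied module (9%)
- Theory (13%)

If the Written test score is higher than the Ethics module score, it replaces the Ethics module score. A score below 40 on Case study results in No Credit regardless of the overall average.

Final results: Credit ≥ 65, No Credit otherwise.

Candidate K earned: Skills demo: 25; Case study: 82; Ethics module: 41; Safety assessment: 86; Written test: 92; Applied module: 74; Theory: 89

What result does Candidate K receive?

Written test (92) > Ethics module (41), so Ethics module counts as 92.
Case study score 82 ≥ 40: minimum met.
Weighted total:
  Skills demo 25 × 0.22 = 5.5
  Case study 82 × 0.1 = 8.2
  Ethics module 92 × 0.2 = 18.4
  Safety assessment 86 × 0.07 = 6.02
  Written test 92 × 0.19 = 17.48
  Applied module 74 × 0.09 = 6.66
  Theory 89 × 0.13 = 11.57
Sum = 73.83
73.83 ≥ 65 → Credit

Credit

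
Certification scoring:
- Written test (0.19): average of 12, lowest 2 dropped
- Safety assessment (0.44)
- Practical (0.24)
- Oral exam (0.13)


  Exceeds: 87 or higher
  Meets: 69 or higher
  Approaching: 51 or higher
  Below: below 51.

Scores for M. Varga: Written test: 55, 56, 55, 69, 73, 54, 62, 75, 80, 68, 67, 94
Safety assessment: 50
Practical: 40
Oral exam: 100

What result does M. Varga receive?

Approaching

Written test: drop 54, 55 → average of remaining 10 = 699/10 = 69.9
Weighted total:
  Written test 69.9 × 0.19 = 13.281
  Safety assessment 50 × 0.44 = 22
  Practical 40 × 0.24 = 9.6
  Oral exam 100 × 0.13 = 13
Sum = 57.881
57.881 is ≥ 51 and < 69 → Approaching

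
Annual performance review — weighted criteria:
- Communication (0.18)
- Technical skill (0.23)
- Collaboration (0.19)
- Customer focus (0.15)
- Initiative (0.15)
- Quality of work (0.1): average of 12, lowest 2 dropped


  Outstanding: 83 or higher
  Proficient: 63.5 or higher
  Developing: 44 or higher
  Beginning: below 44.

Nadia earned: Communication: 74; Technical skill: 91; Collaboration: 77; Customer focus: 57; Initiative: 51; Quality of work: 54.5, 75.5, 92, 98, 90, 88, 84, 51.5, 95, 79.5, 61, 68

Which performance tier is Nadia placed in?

Quality of work: drop 51.5, 54.5 → average of remaining 10 = 831/10 = 83.1
Weighted total:
  Communication 74 × 0.18 = 13.32
  Technical skill 91 × 0.23 = 20.93
  Collaboration 77 × 0.19 = 14.63
  Customer focus 57 × 0.15 = 8.55
  Initiative 51 × 0.15 = 7.65
  Quality of work 83.1 × 0.1 = 8.31
Sum = 73.39
73.39 is ≥ 63.5 and < 83 → Proficient

Proficient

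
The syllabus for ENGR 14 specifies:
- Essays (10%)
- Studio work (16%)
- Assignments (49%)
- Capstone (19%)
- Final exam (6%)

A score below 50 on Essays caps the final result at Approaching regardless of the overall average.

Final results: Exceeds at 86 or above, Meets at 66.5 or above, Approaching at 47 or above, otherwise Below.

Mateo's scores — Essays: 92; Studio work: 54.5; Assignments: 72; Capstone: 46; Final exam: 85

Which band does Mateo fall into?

Essays score 92 ≥ 50: minimum met.
Weighted total:
  Essays 92 × 0.1 = 9.2
  Studio work 54.5 × 0.16 = 8.72
  Assignments 72 × 0.49 = 35.28
  Capstone 46 × 0.19 = 8.74
  Final exam 85 × 0.06 = 5.1
Sum = 67.04
67.04 is ≥ 66.5 and < 86 → Meets

Meets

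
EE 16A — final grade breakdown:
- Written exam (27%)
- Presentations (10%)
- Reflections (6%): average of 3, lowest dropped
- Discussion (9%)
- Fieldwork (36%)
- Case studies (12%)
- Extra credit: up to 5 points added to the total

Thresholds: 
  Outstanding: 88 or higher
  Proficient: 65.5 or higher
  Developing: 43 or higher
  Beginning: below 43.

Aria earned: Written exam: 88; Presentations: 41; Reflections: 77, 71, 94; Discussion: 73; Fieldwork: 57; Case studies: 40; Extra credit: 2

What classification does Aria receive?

Reflections: drop 71 → average of remaining 2 = 171/2 = 85.5
Weighted total:
  Written exam 88 × 0.27 = 23.76
  Presentations 41 × 0.1 = 4.1
  Reflections 85.5 × 0.06 = 5.13
  Discussion 73 × 0.09 = 6.57
  Fieldwork 57 × 0.36 = 20.52
  Case studies 40 × 0.12 = 4.8
Sum = 64.88
Extra credit: 64.88 + 2 = 66.88
66.88 is ≥ 65.5 and < 88 → Proficient

Proficient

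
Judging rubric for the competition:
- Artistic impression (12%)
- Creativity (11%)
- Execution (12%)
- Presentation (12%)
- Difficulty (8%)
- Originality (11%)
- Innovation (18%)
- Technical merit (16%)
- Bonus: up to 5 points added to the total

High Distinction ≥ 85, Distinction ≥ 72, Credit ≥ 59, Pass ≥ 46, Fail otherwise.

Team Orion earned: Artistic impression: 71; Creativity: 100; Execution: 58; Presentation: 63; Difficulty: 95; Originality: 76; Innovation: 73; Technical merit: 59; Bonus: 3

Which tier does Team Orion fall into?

Weighted total:
  Artistic impression 71 × 0.12 = 8.52
  Creativity 100 × 0.11 = 11
  Execution 58 × 0.12 = 6.96
  Presentation 63 × 0.12 = 7.56
  Difficulty 95 × 0.08 = 7.6
  Originality 76 × 0.11 = 8.36
  Innovation 73 × 0.18 = 13.14
  Technical merit 59 × 0.16 = 9.44
Sum = 72.58
Bonus: 72.58 + 3 = 75.58
75.58 is ≥ 72 and < 85 → Distinction

Distinction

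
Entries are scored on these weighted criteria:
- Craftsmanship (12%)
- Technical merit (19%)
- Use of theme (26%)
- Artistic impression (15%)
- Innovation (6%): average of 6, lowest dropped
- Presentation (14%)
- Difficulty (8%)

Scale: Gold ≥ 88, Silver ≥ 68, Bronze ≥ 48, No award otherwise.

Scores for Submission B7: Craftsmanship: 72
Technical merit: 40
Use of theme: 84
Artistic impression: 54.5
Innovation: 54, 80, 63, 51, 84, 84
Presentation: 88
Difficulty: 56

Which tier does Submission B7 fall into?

Innovation: drop 51 → average of remaining 5 = 365/5 = 73
Weighted total:
  Craftsmanship 72 × 0.12 = 8.64
  Technical merit 40 × 0.19 = 7.6
  Use of theme 84 × 0.26 = 21.84
  Artistic impression 54.5 × 0.15 = 8.175
  Innovation 73 × 0.06 = 4.38
  Presentation 88 × 0.14 = 12.32
  Difficulty 56 × 0.08 = 4.48
Sum = 67.435
67.435 is ≥ 48 and < 68 → Bronze

Bronze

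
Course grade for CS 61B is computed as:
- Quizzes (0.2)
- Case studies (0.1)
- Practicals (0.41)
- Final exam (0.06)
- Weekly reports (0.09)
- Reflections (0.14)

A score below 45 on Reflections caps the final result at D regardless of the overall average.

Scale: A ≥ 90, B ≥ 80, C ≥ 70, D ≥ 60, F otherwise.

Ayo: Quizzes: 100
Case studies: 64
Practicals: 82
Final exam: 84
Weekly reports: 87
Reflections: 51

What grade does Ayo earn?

Reflections score 51 ≥ 45: minimum met.
Weighted total:
  Quizzes 100 × 0.2 = 20
  Case studies 64 × 0.1 = 6.4
  Practicals 82 × 0.41 = 33.62
  Final exam 84 × 0.06 = 5.04
  Weekly reports 87 × 0.09 = 7.83
  Reflections 51 × 0.14 = 7.14
Sum = 80.03
80.03 is ≥ 80 and < 90 → B

B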